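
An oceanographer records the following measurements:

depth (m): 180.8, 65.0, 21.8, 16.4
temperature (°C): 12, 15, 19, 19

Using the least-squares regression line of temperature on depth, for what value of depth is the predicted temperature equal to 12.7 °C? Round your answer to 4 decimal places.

154.4047

n = 4, Σx = 284, Σy = 65, Σxy = 3870.4, Σx² = 37657.84
Sxx = Σx² − (Σx)²/n = 37657.84 − 20164 = 17493.84
Sxy = Σxy − (Σx)(Σy)/n = 3870.4 − 4615 = -744.6
b = Sxy/Sxx = -744.6/17493.84 = -0.042564
a = ȳ − b·x̄ = 16.25 − (-0.042564)·71 = 19.272012
Set a + b·x = 12.7: x = (12.7 − 19.272012) / (-0.042564) = 154.404690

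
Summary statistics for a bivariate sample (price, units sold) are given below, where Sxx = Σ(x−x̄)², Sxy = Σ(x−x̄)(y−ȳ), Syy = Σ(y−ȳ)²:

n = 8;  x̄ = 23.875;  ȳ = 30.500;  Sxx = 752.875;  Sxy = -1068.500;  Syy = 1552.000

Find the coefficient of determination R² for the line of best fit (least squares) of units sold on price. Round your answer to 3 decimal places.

0.977

R² = Sxy²/(Sxx·Syy) = (-1068.5)²/(752.875·1552) = 0.977090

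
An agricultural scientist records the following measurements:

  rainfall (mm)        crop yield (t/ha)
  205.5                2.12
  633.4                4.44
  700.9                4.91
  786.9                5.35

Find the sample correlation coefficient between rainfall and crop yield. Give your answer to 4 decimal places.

n = 4, Σx = 2326.7, Σy = 16.82, Σxy = 10899.29, Σx² = 1553898.23, Σy² = 76.9386
Sxx = Σx² − (Σx)²/n = 1553898.23 − 1353383.2225 = 200515.0075
Sxy = Σxy − (Σx)(Σy)/n = 10899.29 − 9783.7735 = 1115.5165
Syy = Σy² − (Σy)²/n = 76.9386 − 70.7281 = 6.2105
r = Sxy/√(Sxx·Syy) = 1115.5165/√(1245298.454079) = 1115.5165/1115.929413 = 0.999630

0.9996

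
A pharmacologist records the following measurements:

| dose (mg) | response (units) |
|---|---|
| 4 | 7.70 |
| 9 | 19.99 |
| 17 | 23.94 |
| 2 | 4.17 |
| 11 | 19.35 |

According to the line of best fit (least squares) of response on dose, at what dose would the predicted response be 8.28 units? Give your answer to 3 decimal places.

3.651

n = 5, Σx = 43, Σy = 75.15, Σxy = 838.88, Σx² = 511
Sxx = Σx² − (Σx)²/n = 511 − 369.8 = 141.2
Sxy = Σxy − (Σx)(Σy)/n = 838.88 − 646.29 = 192.59
b = Sxy/Sxx = 192.59/141.2 = 1.363952
a = ȳ − b·x̄ = 15.03 − 1.363952·8.6 = 3.300014
Set a + b·x = 8.28: x = (8.28 − 3.300014) / 1.363952 = 3.651145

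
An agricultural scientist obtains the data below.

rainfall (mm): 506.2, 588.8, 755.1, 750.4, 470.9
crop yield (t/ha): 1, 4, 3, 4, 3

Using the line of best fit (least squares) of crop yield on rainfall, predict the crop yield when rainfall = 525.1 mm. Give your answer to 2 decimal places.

2.59

n = 5, Σx = 3071.4, Σy = 15, Σxy = 9541, Σx² = 1957946.86
Sxx = Σx² − (Σx)²/n = 1957946.86 − 1886699.592 = 71247.268
Sxy = Σxy − (Σx)(Σy)/n = 9541 − 9214.2 = 326.8
b = Sxy/Sxx = 326.8/71247.268 = 0.004587
a = ȳ − b·x̄ = 3 − 0.004587·614.28 = 0.182394
ŷ(525.1) = a + b·525.1 = 0.182394 + 0.004587·525.1 = 2.590945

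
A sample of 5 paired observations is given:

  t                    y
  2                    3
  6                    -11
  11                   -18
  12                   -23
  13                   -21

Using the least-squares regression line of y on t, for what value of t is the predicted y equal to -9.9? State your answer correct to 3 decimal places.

n = 5, Σx = 44, Σy = -70, Σxy = -807, Σx² = 474
Sxx = Σx² − (Σx)²/n = 474 − 387.2 = 86.8
Sxy = Σxy − (Σx)(Σy)/n = -807 − (-616) = -191
b = Sxy/Sxx = -191/86.8 = -2.200461
a = ȳ − b·x̄ = -14 − (-2.200461)·8.8 = 5.364055
Set a + b·x = -9.9: x = (-9.9 − 5.364055) / (-2.200461) = 6.936754

6.937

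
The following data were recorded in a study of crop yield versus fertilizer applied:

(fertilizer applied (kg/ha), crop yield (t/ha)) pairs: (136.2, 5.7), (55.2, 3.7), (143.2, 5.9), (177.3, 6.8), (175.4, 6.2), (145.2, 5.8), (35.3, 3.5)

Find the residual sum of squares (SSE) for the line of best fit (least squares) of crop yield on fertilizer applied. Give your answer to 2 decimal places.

0.20

n = 7, Σx = 867.8, Σy = 37.6, Σxy = 5084.29, Σx² = 126633.3, Σy² = 211.56
Sxx = Σx² − (Σx)²/n = 126633.3 − 107582.405714 = 19050.894286
Sxy = Σxy − (Σx)(Σy)/n = 5084.29 − 4661.325714 = 422.964286
Syy = Σy² − (Σy)²/n = 211.56 − 201.965714 = 9.594286
b = Sxy/Sxx = 422.964286/19050.894286 = 0.022202
SSE = Syy − b·Sxy = 9.594286 − 0.022202·422.964286 = 0.203714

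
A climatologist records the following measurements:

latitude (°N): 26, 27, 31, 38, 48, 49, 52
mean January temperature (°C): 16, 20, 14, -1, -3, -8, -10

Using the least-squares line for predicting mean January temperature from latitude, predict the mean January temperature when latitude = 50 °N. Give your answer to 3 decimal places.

n = 7, Σx = 271, Σy = 28, Σxy = 296, Σx² = 11219
Sxx = Σx² − (Σx)²/n = 11219 − 10491.571429 = 727.428571
Sxy = Σxy − (Σx)(Σy)/n = 296 − 1084 = -788
b = Sxy/Sxx = -788/727.428571 = -1.083268
a = ȳ − b·x̄ = 4 − (-1.083268)·38.714286 = 45.937942
ŷ(50) = a + b·50 = 45.937942 + (-1.083268)·50 = -8.225452

-8.225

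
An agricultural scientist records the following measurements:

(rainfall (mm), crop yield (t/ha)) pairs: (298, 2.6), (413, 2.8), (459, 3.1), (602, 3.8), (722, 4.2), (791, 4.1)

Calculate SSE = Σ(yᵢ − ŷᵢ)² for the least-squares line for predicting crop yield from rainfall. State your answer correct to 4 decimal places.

n = 6, Σx = 3285, Σy = 20.6, Σxy = 11917.2, Σx² = 1979423, Σy² = 73.1
Sxx = Σx² − (Σx)²/n = 1979423 − 1798537.5 = 180885.5
Sxy = Σxy − (Σx)(Σy)/n = 11917.2 − 11278.5 = 638.7
Syy = Σy² − (Σy)²/n = 73.1 − 70.726667 = 2.373333
b = Sxy/Sxx = 638.7/180885.5 = 0.003531
SSE = Syy − b·Sxy = 2.373333 − 0.003531·638.7 = 0.118107

0.1181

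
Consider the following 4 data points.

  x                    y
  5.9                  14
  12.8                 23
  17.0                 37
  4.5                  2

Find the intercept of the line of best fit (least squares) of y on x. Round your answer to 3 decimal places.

-5.300

n = 4, Σx = 40.2, Σy = 76, Σxy = 1015, Σx² = 507.9
Sxx = Σx² − (Σx)²/n = 507.9 − 404.01 = 103.89
Sxy = Σxy − (Σx)(Σy)/n = 1015 − 763.8 = 251.2
b = Sxy/Sxx = 251.2/103.89 = 2.417942
a = ȳ − b·x̄ = 19 − 2.417942·10.05 = -5.300318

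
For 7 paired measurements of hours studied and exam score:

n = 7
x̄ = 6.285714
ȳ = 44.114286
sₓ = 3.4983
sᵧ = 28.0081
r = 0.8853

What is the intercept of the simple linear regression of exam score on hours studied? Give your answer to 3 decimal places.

-0.438

b = r · sᵧ/sₓ = 0.8853 · 28.0081/3.4983 = 7.087892
a = ȳ − b·x̄ = 44.114286 − 7.087892·6.285714 = -0.438173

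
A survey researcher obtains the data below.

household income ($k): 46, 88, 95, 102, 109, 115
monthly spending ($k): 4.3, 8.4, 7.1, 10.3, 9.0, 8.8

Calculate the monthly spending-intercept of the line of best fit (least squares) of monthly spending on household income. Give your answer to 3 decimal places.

n = 6, Σx = 555, Σy = 47.9, Σxy = 4655.1, Σx² = 54395
Sxx = Σx² − (Σx)²/n = 54395 − 51337.5 = 3057.5
Sxy = Σxy − (Σx)(Σy)/n = 4655.1 − 4430.75 = 224.35
b = Sxy/Sxx = 224.35/3057.5 = 0.073377
a = ȳ − b·x̄ = 7.983333 − 0.073377·92.5 = 1.195966

1.196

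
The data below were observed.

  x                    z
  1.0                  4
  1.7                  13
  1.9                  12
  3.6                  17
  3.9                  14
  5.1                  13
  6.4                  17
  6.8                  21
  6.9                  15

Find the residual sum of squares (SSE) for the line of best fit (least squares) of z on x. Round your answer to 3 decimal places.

76.554

n = 9, Σx = 37.3, Σy = 126, Σxy = 586.1, Σx² = 196.49, Σy² = 1938
Sxx = Σx² − (Σx)²/n = 196.49 − 154.587778 = 41.902222
Sxy = Σxy − (Σx)(Σy)/n = 586.1 − 522.2 = 63.9
Syy = Σy² − (Σy)²/n = 1938 − 1764 = 174
b = Sxy/Sxx = 63.9/41.902222 = 1.524979
SSE = Syy − b·Sxy = 174 − 1.524979·63.9 = 76.553856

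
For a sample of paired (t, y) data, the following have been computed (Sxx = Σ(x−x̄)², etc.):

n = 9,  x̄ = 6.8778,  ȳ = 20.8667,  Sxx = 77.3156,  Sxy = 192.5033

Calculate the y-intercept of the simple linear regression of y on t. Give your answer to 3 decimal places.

3.742

b = Sxy/Sxx = 192.5033/77.3156 = 2.489838
a = ȳ − b·x̄ = 20.8667 − 2.489838·6.8778 = 3.742094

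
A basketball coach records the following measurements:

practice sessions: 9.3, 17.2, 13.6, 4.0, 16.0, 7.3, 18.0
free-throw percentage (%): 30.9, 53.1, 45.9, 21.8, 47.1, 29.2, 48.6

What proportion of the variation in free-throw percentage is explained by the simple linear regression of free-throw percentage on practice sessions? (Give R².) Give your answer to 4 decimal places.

0.9571

n = 7, Σx = 85.4, Σy = 276.6, Σxy = 3753.69, Σx² = 1216.58, Σy² = 11789.48
Sxx = Σx² − (Σx)²/n = 1216.58 − 1041.88 = 174.7
Sxy = Σxy − (Σx)(Σy)/n = 3753.69 − 3374.52 = 379.17
Syy = Σy² − (Σy)²/n = 11789.48 − 10929.651429 = 859.828571
R² = Sxy²/(Sxx·Syy) = (379.17)²/(174.7·859.828571) = 0.957113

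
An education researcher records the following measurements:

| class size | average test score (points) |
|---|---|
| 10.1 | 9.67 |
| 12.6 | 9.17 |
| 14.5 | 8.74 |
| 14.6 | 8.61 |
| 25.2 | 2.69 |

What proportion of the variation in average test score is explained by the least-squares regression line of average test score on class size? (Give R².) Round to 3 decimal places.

n = 5, Σx = 77, Σy = 38.88, Σxy = 533.433, Σx² = 1319.22, Σy² = 335.3536
Sxx = Σx² − (Σx)²/n = 1319.22 − 1185.8 = 133.42
Sxy = Σxy − (Σx)(Σy)/n = 533.433 − 598.752 = -65.319
Syy = Σy² − (Σy)²/n = 335.3536 − 302.33088 = 33.02272
R² = Sxy²/(Sxx·Syy) = (-65.319)²/(133.42·33.02272) = 0.968379

0.968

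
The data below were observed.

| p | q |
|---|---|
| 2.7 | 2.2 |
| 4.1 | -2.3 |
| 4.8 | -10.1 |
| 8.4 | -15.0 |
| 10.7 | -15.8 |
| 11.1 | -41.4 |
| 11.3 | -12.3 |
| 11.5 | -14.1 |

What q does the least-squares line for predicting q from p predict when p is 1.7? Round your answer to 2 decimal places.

1.99

n = 8, Σx = 64.6, Σy = -108.8, Σxy = -1107.71, Σx² = 615.34
Sxx = Σx² − (Σx)²/n = 615.34 − 521.645 = 93.695
Sxy = Σxy − (Σx)(Σy)/n = -1107.71 − (-878.56) = -229.15
b = Sxy/Sxx = -229.15/93.695 = -2.445701
a = ȳ − b·x̄ = -13.6 − (-2.445701)·8.075 = 6.149039
ŷ(1.7) = a + b·1.7 = 6.149039 + (-2.445701)·1.7 = 1.991347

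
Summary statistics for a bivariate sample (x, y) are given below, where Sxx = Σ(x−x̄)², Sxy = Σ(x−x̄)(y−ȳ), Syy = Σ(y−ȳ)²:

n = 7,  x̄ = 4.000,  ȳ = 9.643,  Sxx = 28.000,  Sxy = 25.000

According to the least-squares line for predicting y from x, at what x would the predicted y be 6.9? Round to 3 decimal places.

0.928

b = Sxy/Sxx = 25/28 = 0.892857
a = ȳ − b·x̄ = 9.643 − 0.892857·4 = 6.071571
Set a + b·x = 6.9: x = (6.9 − 6.071571) / 0.892857 = 0.92784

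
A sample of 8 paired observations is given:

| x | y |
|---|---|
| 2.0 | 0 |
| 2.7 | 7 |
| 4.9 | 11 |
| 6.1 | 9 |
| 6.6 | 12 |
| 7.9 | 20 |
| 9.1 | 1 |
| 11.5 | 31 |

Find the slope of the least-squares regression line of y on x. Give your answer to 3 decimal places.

2.151

n = 8, Σx = 50.8, Σy = 91, Σxy = 730.5, Σx² = 393.54
Sxx = Σx² − (Σx)²/n = 393.54 − 322.58 = 70.96
Sxy = Σxy − (Σx)(Σy)/n = 730.5 − 577.85 = 152.65
b = Sxy/Sxx = 152.65/70.96 = 2.151212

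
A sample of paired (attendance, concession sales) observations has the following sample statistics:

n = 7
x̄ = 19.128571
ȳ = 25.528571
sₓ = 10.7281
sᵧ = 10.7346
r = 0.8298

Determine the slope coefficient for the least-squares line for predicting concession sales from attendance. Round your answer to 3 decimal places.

0.830

b = r · sᵧ/sₓ = 0.8298 · 10.7346/10.7281 = 0.830303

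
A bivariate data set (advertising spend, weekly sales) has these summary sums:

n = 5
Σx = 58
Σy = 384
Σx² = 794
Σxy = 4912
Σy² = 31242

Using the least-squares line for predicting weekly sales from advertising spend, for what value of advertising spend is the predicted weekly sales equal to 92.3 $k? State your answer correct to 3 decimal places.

15.705

Sxx = Σx² − (Σx)²/n = 794 − 672.8 = 121.2
Sxy = Σxy − (Σx)(Σy)/n = 4912 − 4454.4 = 457.6
b = Sxy/Sxx = 457.6/121.2 = 3.775578
a = ȳ − b·x̄ = 76.8 − 3.775578·11.6 = 33.003300
Set a + b·x = 92.3: x = (92.3 − 33.003300) / 3.775578 = 15.705332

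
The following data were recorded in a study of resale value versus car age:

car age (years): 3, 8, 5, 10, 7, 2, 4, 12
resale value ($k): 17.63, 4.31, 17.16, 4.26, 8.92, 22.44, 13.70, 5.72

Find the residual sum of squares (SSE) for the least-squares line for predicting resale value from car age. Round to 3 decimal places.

n = 8, Σx = 51, Σy = 94.14, Σxy = 446.53, Σx² = 411, Σy² = 1445.5346
Sxx = Σx² − (Σx)²/n = 411 − 325.125 = 85.875
Sxy = Σxy − (Σx)(Σy)/n = 446.53 − 600.1425 = -153.6125
Syy = Σy² − (Σy)²/n = 1445.5346 − 1107.79245 = 337.74215
b = Sxy/Sxx = -153.6125/85.875 = -1.788792
SSE = Syy − b·Sxy = 337.74215 − (-1.788792)·(-153.6125) = 62.961362

62.961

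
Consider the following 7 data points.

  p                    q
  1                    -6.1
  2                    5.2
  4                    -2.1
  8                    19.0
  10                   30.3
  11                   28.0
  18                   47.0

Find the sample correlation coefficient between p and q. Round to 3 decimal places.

n = 7, Σx = 54, Σy = 121.3, Σxy = 1604.9, Σx² = 630, Σy² = 4340.75
Sxx = Σx² − (Σx)²/n = 630 − 416.571429 = 213.428571
Sxy = Σxy − (Σx)(Σy)/n = 1604.9 − 935.742857 = 669.157143
Syy = Σy² − (Σy)²/n = 4340.75 − 2101.955714 = 2238.794286
r = Sxy/√(Sxx·Syy) = 669.157143/√(477822.666122) = 669.157143/691.247182 = 0.968043

0.968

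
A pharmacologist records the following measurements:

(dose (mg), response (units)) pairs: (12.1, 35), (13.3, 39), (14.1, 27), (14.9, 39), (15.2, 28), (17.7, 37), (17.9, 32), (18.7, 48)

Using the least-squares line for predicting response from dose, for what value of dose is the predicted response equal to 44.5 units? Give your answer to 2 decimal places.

n = 8, Σx = 123.9, Σy = 285, Σxy = 4454.9, Σx² = 1958.55
Sxx = Σx² − (Σx)²/n = 1958.55 − 1918.90125 = 39.64875
Sxy = Σxy − (Σx)(Σy)/n = 4454.9 − 4413.9375 = 40.9625
b = Sxy/Sxx = 40.9625/39.64875 = 1.033135
a = ȳ − b·x̄ = 35.625 − 1.033135·15.4875 = 19.624326
Set a + b·x = 44.5: x = (44.5 − 19.624326) / 1.033135 = 24.077861

24.08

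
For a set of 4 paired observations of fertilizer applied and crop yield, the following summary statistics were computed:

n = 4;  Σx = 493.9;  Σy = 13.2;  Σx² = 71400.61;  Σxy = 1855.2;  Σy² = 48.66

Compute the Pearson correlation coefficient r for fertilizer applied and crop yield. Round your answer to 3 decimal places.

0.978

Sxx = Σx² − (Σx)²/n = 71400.61 − 60984.3025 = 10416.3075
Sxy = Σxy − (Σx)(Σy)/n = 1855.2 − 1629.87 = 225.33
Syy = Σy² − (Σy)²/n = 48.66 − 43.56 = 5.1
r = Sxy/√(Sxx·Syy) = 225.33/√(53123.16825) = 225.33/230.484638 = 0.977636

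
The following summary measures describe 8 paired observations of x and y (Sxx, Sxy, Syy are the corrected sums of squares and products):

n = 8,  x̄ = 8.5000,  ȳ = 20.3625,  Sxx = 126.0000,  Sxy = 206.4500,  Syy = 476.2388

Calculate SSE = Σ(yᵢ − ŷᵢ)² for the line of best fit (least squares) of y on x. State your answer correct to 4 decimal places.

137.9721

b = Sxy/Sxx = 206.45/126 = 1.638492
SSE = Syy − b·Sxy = 476.2388 − 1.638492·206.45 = 137.972113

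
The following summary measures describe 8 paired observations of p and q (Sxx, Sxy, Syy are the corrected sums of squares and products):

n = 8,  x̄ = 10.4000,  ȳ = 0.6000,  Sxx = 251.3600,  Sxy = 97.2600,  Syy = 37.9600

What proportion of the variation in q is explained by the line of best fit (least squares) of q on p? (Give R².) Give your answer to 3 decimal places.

R² = Sxy²/(Sxx·Syy) = (97.26)²/(251.36·37.96) = 0.991394

0.991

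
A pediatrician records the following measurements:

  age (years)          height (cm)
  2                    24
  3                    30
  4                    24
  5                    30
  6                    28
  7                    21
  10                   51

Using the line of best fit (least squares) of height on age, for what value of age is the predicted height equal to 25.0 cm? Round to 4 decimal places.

3.4172

n = 7, Σx = 37, Σy = 208, Σxy = 1209, Σx² = 239
Sxx = Σx² − (Σx)²/n = 239 − 195.571429 = 43.428571
Sxy = Σxy − (Σx)(Σy)/n = 1209 − 1099.428571 = 109.571429
b = Sxy/Sxx = 109.571429/43.428571 = 2.523026
a = ȳ − b·x̄ = 29.714286 − 2.523026·5.285714 = 16.378289
Set a + b·x = 25.0: x = (25.0 − 16.378289) / 2.523026 = 3.417210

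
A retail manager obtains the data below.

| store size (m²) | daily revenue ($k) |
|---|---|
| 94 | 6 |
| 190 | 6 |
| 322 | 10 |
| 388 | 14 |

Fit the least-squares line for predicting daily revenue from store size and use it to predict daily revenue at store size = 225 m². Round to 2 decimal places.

8.36

n = 4, Σx = 994, Σy = 36, Σxy = 10356, Σx² = 299164
Sxx = Σx² − (Σx)²/n = 299164 − 247009 = 52155
Sxy = Σxy − (Σx)(Σy)/n = 10356 − 8946 = 1410
b = Sxy/Sxx = 1410/52155 = 0.027035
a = ȳ − b·x̄ = 9 − 0.027035·248.5 = 2.281852
ŷ(225) = a + b·225 = 2.281852 + 0.027035·225 = 8.364682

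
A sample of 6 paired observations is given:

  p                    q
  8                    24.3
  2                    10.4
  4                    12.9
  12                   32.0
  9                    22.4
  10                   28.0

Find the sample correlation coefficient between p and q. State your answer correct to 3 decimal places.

n = 6, Σx = 45, Σy = 130, Σxy = 1132.4, Σx² = 409, Σy² = 3174.82
Sxx = Σx² − (Σx)²/n = 409 − 337.5 = 71.5
Sxy = Σxy − (Σx)(Σy)/n = 1132.4 − 975 = 157.4
Syy = Σy² − (Σy)²/n = 3174.82 − 2816.666667 = 358.153333
r = Sxy/√(Sxx·Syy) = 157.4/√(25607.963333) = 157.4/160.024883 = 0.983597

0.984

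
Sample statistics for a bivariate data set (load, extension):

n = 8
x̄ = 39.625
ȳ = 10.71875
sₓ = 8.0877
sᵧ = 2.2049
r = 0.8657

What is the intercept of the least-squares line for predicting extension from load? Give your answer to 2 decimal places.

b = r · sᵧ/sₓ = 0.8657 · 2.2049/8.0877 = 0.236010
a = ȳ − b·x̄ = 10.71875 − 0.236010·39.625 = 1.366835

1.37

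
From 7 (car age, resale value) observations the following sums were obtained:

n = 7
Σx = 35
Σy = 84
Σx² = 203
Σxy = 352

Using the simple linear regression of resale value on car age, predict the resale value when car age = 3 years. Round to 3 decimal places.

16.857

Sxx = Σx² − (Σx)²/n = 203 − 175 = 28
Sxy = Σxy − (Σx)(Σy)/n = 352 − 420 = -68
b = Sxy/Sxx = -68/28 = -2.428571
a = ȳ − b·x̄ = 12 − (-2.428571)·5 = 24.142857
ŷ(3) = a + b·3 = 24.142857 + (-2.428571)·3 = 16.857143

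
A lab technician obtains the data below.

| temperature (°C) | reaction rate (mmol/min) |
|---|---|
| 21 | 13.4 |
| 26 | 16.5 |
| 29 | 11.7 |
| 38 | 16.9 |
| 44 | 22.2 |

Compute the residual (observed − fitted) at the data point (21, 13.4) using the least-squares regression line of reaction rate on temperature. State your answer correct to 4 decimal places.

0.9012

n = 5, Σx = 158, Σy = 80.7, Σxy = 2668.7, Σx² = 5338
Sxx = Σx² − (Σx)²/n = 5338 − 4992.8 = 345.2
Sxy = Σxy − (Σx)(Σy)/n = 2668.7 − 2550.12 = 118.58
b = Sxy/Sxx = 118.58/345.2 = 0.343511
a = ȳ − b·x̄ = 16.14 − 0.343511·31.6 = 5.285052
ŷ(21) = 5.285052 + 0.343511·21 = 12.498783
residual = y − ŷ = 13.4 − 12.498783 = 0.901217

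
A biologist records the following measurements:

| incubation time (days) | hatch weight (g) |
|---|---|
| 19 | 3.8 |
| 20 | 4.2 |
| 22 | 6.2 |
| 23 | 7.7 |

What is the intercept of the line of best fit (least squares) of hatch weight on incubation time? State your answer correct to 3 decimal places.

n = 4, Σx = 84, Σy = 21.9, Σxy = 469.7, Σx² = 1774
Sxx = Σx² − (Σx)²/n = 1774 − 1764 = 10
Sxy = Σxy − (Σx)(Σy)/n = 469.7 − 459.9 = 9.8
b = Sxy/Sxx = 9.8/10 = 0.98
a = ȳ − b·x̄ = 5.475 − 0.98·21 = -15.105

-15.105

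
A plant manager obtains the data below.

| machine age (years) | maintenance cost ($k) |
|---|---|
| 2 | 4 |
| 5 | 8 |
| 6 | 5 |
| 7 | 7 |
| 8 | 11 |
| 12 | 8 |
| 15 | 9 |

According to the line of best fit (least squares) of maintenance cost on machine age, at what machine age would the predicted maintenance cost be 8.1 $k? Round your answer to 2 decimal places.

9.92

n = 7, Σx = 55, Σy = 52, Σxy = 446, Σx² = 547
Sxx = Σx² − (Σx)²/n = 547 − 432.142857 = 114.857143
Sxy = Σxy − (Σx)(Σy)/n = 446 − 408.571429 = 37.428571
b = Sxy/Sxx = 37.428571/114.857143 = 0.325871
a = ȳ − b·x̄ = 7.428571 − 0.325871·7.857143 = 4.868159
Set a + b·x = 8.1: x = (8.1 − 4.868159) / 0.325871 = 9.917557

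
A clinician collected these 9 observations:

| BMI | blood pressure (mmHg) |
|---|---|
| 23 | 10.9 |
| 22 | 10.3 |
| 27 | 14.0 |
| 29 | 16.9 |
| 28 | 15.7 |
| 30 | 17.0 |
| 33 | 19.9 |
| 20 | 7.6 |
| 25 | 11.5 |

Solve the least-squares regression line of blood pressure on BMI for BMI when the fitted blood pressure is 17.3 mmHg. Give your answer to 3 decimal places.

30.117

n = 9, Σx = 237, Σy = 123.8, Σxy = 3391.2, Σx² = 6381
Sxx = Σx² − (Σx)²/n = 6381 − 6241 = 140
Sxy = Σxy − (Σx)(Σy)/n = 3391.2 − 3260.066667 = 131.133333
b = Sxy/Sxx = 131.133333/140 = 0.936667
a = ȳ − b·x̄ = 13.755556 − 0.936667·26.333333 = -10.91
Set a + b·x = 17.3: x = (17.3 − (-10.91)) / 0.936667 = 30.117438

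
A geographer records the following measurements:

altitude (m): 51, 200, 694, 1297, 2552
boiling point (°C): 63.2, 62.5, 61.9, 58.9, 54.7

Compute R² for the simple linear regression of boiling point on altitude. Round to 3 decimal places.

n = 5, Σx = 4794, Σy = 301.2, Σxy = 274669.5, Σx² = 8719150, Σy² = 18193.4
Sxx = Σx² − (Σx)²/n = 8719150 − 4596487.2 = 4122662.8
Sxy = Σxy − (Σx)(Σy)/n = 274669.5 − 288790.56 = -14121.06
Syy = Σy² − (Σy)²/n = 18193.4 − 18144.288 = 49.112
R² = Sxy²/(Sxx·Syy) = (-14121.06)²/(4122662.8·49.112) = 0.984848

0.985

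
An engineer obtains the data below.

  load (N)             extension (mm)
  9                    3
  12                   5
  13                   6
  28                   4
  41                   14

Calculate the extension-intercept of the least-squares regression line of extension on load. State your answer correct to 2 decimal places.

n = 5, Σx = 103, Σy = 32, Σxy = 851, Σx² = 2859
Sxx = Σx² − (Σx)²/n = 2859 − 2121.8 = 737.2
Sxy = Σxy − (Σx)(Σy)/n = 851 − 659.2 = 191.8
b = Sxy/Sxx = 191.8/737.2 = 0.260174
a = ȳ − b·x̄ = 6.4 − 0.260174·20.6 = 1.040423

1.04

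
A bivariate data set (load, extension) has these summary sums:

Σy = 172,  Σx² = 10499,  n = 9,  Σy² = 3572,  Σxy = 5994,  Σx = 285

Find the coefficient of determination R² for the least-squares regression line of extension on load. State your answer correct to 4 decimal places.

Sxx = Σx² − (Σx)²/n = 10499 − 9025 = 1474
Sxy = Σxy − (Σx)(Σy)/n = 5994 − 5446.666667 = 547.333333
Syy = Σy² − (Σy)²/n = 3572 − 3287.111111 = 284.888889
R² = Sxy²/(Sxx·Syy) = (547.333333)²/(1474·284.888889) = 0.713396

0.7134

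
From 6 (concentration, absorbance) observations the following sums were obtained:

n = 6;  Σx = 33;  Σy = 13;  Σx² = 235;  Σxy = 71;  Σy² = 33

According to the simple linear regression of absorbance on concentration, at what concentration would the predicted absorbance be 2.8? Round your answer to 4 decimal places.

-62.2667

Sxx = Σx² − (Σx)²/n = 235 − 181.5 = 53.5
Sxy = Σxy − (Σx)(Σy)/n = 71 − 71.5 = -0.5
b = Sxy/Sxx = -0.5/53.5 = -0.009346
a = ȳ − b·x̄ = 2.166667 − (-0.009346)·5.5 = 2.218069
Set a + b·x = 2.8: x = (2.8 − 2.218069) / (-0.009346) = -62.266667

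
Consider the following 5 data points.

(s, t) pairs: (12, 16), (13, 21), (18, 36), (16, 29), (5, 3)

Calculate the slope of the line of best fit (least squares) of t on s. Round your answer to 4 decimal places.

2.5101

n = 5, Σx = 64, Σy = 105, Σxy = 1592, Σx² = 918
Sxx = Σx² − (Σx)²/n = 918 − 819.2 = 98.8
Sxy = Σxy − (Σx)(Σy)/n = 1592 − 1344 = 248
b = Sxy/Sxx = 248/98.8 = 2.510121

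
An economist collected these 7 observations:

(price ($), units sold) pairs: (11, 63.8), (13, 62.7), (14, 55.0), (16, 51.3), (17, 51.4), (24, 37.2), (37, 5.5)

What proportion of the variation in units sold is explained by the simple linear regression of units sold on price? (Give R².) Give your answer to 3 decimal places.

0.991

n = 7, Σx = 132, Σy = 326.9, Σxy = 5077.8, Σx² = 2976, Σy² = 17714.47
Sxx = Σx² − (Σx)²/n = 2976 − 2489.142857 = 486.857143
Sxy = Σxy − (Σx)(Σy)/n = 5077.8 − 6164.4 = -1086.6
Syy = Σy² − (Σy)²/n = 17714.47 − 15266.23 = 2448.24
R² = Sxy²/(Sxx·Syy) = (-1086.6)²/(486.857143·2448.24) = 0.990567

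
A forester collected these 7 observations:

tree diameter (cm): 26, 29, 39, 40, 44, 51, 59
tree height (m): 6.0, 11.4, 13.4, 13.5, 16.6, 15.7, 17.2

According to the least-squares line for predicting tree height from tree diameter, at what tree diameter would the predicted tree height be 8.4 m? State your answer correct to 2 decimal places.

n = 7, Σx = 288, Σy = 93.8, Σxy = 4095.1, Σx² = 12656
Sxx = Σx² − (Σx)²/n = 12656 − 11849.142857 = 806.857143
Sxy = Σxy − (Σx)(Σy)/n = 4095.1 − 3859.2 = 235.9
b = Sxy/Sxx = 235.9/806.857143 = 0.292369
a = ȳ − b·x̄ = 13.4 − 0.292369·41.142857 = 1.371105
Set a + b·x = 8.4: x = (8.4 − 1.371105) / 0.292369 = 24.041180

24.04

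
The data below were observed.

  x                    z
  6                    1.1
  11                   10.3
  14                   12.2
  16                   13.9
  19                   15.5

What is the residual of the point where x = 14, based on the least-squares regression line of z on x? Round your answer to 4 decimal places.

0.7255

n = 5, Σx = 66, Σy = 53, Σxy = 807.6, Σx² = 970
Sxx = Σx² − (Σx)²/n = 970 − 871.2 = 98.8
Sxy = Σxy − (Σx)(Σy)/n = 807.6 − 699.6 = 108
b = Sxy/Sxx = 108/98.8 = 1.093117
a = ȳ − b·x̄ = 10.6 − 1.093117·13.2 = -3.829150
ŷ(14) = -3.829150 + 1.093117·14 = 11.474494
residual = y − ŷ = 12.2 − 11.474494 = 0.725506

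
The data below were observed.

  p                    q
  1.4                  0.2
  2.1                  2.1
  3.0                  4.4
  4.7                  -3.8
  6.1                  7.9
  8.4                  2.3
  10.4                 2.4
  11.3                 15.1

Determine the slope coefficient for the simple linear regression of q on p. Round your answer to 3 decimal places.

0.816

n = 8, Σx = 47.4, Σy = 30.6, Σxy = 263.13, Σx² = 381.08
Sxx = Σx² − (Σx)²/n = 381.08 − 280.845 = 100.235
Sxy = Σxy − (Σx)(Σy)/n = 263.13 − 181.305 = 81.825
b = Sxy/Sxx = 81.825/100.235 = 0.816332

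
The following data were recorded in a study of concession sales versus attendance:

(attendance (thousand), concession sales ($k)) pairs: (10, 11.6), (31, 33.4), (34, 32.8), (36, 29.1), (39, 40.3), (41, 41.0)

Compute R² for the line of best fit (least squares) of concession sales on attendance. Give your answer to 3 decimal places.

n = 6, Σx = 191, Σy = 188.2, Σxy = 6566.9, Σx² = 6715, Σy² = 6477.86
Sxx = Σx² − (Σx)²/n = 6715 − 6080.166667 = 634.833333
Sxy = Σxy − (Σx)(Σy)/n = 6566.9 − 5991.033333 = 575.866667
Syy = Σy² − (Σy)²/n = 6477.86 − 5903.206667 = 574.653333
R² = Sxy²/(Sxx·Syy) = (575.866667)²/(634.833333·574.653333) = 0.909030

0.909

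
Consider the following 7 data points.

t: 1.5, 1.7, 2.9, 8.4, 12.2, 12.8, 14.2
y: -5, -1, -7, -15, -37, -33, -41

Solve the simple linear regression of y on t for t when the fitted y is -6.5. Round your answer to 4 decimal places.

n = 7, Σx = 53.7, Σy = -139, Σxy = -1611.5, Σx² = 598.43
Sxx = Σx² − (Σx)²/n = 598.43 − 411.955714 = 186.474286
Sxy = Σxy − (Σx)(Σy)/n = -1611.5 − (-1066.328571) = -545.171429
b = Sxy/Sxx = -545.171429/186.474286 = -2.923574
a = ȳ − b·x̄ = -19.857143 − (-2.923574)·7.671429 = 2.570849
Set a + b·x = -6.5: x = (-6.5 − 2.570849) / (-2.923574) = 3.102657

3.1027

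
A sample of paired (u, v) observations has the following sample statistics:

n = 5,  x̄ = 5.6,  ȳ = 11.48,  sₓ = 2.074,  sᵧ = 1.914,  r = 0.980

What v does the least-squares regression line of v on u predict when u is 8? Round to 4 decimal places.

b = r · sᵧ/sₓ = 0.98 · 1.914/2.074 = 0.904397
a = ȳ − b·x̄ = 11.48 − 0.904397·5.6 = 6.415375
ŷ(8) = a + b·8 = 6.415375 + 0.904397·8 = 13.650554

13.6506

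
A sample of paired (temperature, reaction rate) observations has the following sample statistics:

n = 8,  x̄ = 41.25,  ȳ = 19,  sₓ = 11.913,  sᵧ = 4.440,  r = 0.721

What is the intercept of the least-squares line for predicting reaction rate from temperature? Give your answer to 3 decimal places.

7.915

b = r · sᵧ/sₓ = 0.721 · 4.44/11.913 = 0.268718
a = ȳ − b·x̄ = 19 − 0.268718·41.25 = 7.915374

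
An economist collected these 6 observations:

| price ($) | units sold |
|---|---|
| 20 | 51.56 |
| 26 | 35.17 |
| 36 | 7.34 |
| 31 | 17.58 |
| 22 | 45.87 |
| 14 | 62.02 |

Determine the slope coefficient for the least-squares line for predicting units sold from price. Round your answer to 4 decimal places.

n = 6, Σx = 149, Σy = 219.54, Σxy = 4632.26, Σx² = 4013
Sxx = Σx² − (Σx)²/n = 4013 − 3700.166667 = 312.833333
Sxy = Σxy − (Σx)(Σy)/n = 4632.26 − 5451.91 = -819.65
b = Sxy/Sxx = -819.65/312.833333 = -2.620085

-2.6201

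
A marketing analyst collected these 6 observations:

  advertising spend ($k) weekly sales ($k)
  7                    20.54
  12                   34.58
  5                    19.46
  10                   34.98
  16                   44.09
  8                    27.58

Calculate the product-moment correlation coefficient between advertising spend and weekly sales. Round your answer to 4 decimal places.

n = 6, Σx = 58, Σy = 181.23, Σxy = 1931.92, Σx² = 638, Σy² = 5924.5445
Sxx = Σx² − (Σx)²/n = 638 − 560.666667 = 77.333333
Sxy = Σxy − (Σx)(Σy)/n = 1931.92 − 1751.89 = 180.03
Syy = Σy² − (Σy)²/n = 5924.5445 − 5474.05215 = 450.49235
r = Sxy/√(Sxx·Syy) = 180.03/√(34838.075067) = 180.03/186.649605 = 0.964535

0.9645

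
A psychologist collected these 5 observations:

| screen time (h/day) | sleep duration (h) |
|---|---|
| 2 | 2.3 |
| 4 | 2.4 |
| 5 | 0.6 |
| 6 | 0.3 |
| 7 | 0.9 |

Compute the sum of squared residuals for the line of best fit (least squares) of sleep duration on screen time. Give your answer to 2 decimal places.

1.51

n = 5, Σx = 24, Σy = 6.5, Σxy = 25.3, Σx² = 130, Σy² = 12.31
Sxx = Σx² − (Σx)²/n = 130 − 115.2 = 14.8
Sxy = Σxy − (Σx)(Σy)/n = 25.3 − 31.2 = -5.9
Syy = Σy² − (Σy)²/n = 12.31 − 8.45 = 3.86
b = Sxy/Sxx = -5.9/14.8 = -0.398649
SSE = Syy − b·Sxy = 3.86 − (-0.398649)·(-5.9) = 1.507973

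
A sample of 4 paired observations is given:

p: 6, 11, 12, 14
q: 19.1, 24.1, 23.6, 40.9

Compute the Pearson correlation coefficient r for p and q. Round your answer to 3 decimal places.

n = 4, Σx = 43, Σy = 107.7, Σxy = 1235.5, Σx² = 497, Σy² = 3175.39
Sxx = Σx² − (Σx)²/n = 497 − 462.25 = 34.75
Sxy = Σxy − (Σx)(Σy)/n = 1235.5 − 1157.775 = 77.725
Syy = Σy² − (Σy)²/n = 3175.39 − 2899.8225 = 275.5675
r = Sxy/√(Sxx·Syy) = 77.725/√(9575.970625) = 77.725/97.856888 = 0.794272

0.794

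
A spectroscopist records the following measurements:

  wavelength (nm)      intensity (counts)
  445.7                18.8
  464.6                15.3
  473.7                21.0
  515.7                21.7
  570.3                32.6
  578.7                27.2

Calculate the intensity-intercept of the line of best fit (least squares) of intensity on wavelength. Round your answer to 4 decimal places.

-26.8157

n = 6, Σx = 3048.7, Σy = 136.6, Σxy = 70958.35, Σx² = 1564975.61
Sxx = Σx² − (Σx)²/n = 1564975.61 − 1549095.281667 = 15880.328333
Sxy = Σxy − (Σx)(Σy)/n = 70958.35 − 69408.736667 = 1549.613333
b = Sxy/Sxx = 1549.613333/15880.328333 = 0.097581
a = ȳ − b·x̄ = 22.766667 − 0.097581·508.116667 = -26.815706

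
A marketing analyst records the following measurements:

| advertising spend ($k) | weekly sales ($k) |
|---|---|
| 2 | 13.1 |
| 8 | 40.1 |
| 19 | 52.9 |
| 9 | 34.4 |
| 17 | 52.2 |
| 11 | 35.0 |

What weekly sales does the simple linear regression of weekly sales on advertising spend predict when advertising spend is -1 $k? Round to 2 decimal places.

n = 6, Σx = 66, Σy = 227.7, Σxy = 2934.1, Σx² = 920
Sxx = Σx² − (Σx)²/n = 920 − 726 = 194
Sxy = Σxy − (Σx)(Σy)/n = 2934.1 − 2504.7 = 429.4
b = Sxy/Sxx = 429.4/194 = 2.213402
a = ȳ − b·x̄ = 37.95 − 2.213402·11 = 13.602577
ŷ(-1) = a + b·-1 = 13.602577 + 2.213402·(-1) = 11.389175

11.39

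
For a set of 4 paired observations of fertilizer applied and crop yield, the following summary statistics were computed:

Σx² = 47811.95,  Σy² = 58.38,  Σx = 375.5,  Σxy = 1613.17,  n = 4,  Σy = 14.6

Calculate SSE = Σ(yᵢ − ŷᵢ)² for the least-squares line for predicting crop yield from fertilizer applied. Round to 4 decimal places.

0.4050

Sxx = Σx² − (Σx)²/n = 47811.95 − 35250.0625 = 12561.8875
Sxy = Σxy − (Σx)(Σy)/n = 1613.17 − 1370.575 = 242.595
Syy = Σy² − (Σy)²/n = 58.38 − 53.29 = 5.09
b = Sxy/Sxx = 242.595/12561.8875 = 0.019312
SSE = Syy − b·Sxy = 5.09 − 0.019312·242.595 = 0.405009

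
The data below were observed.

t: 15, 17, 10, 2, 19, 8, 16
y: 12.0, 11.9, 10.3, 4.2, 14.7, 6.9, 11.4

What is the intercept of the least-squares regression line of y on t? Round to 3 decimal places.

n = 7, Σx = 87, Σy = 71.4, Σxy = 1010.6, Σx² = 1299
Sxx = Σx² − (Σx)²/n = 1299 − 1081.285714 = 217.714286
Sxy = Σxy − (Σx)(Σy)/n = 1010.6 − 887.4 = 123.2
b = Sxy/Sxx = 123.2/217.714286 = 0.565879
a = ȳ − b·x̄ = 10.2 − 0.565879·12.428571 = 3.166929

3.167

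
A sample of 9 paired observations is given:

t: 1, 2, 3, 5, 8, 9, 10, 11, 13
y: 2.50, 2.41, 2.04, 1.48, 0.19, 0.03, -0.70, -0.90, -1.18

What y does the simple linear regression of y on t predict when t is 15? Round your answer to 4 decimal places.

n = 9, Σx = 62, Σy = 5.87, Σxy = -9.61, Σx² = 574
Sxx = Σx² − (Σx)²/n = 574 − 427.111111 = 146.888889
Sxy = Σxy − (Σx)(Σy)/n = -9.61 − 40.437778 = -50.047778
b = Sxy/Sxx = -50.047778/146.888889 = -0.340719
a = ȳ − b·x̄ = 0.652222 − (-0.340719)·6.888889 = 2.999395
ŷ(15) = a + b·15 = 2.999395 + (-0.340719)·15 = -2.111384

-2.1114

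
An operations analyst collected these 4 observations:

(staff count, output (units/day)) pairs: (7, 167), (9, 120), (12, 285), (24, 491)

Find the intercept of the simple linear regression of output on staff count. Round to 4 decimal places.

n = 4, Σx = 52, Σy = 1063, Σxy = 17453, Σx² = 850
Sxx = Σx² − (Σx)²/n = 850 − 676 = 174
Sxy = Σxy − (Σx)(Σy)/n = 17453 − 13819 = 3634
b = Sxy/Sxx = 3634/174 = 20.885057
a = ȳ − b·x̄ = 265.75 − 20.885057·13 = -5.755747

-5.7557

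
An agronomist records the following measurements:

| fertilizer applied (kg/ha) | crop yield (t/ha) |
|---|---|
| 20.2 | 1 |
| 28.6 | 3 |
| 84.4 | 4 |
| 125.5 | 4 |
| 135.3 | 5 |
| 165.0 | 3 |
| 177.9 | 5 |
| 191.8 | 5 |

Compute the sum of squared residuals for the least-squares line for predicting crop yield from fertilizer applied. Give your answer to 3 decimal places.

5.790

n = 8, Σx = 928.7, Σy = 30, Σxy = 3965.6, Σx² = 138066.35, Σy² = 126
Sxx = Σx² − (Σx)²/n = 138066.35 − 107810.46125 = 30255.88875
Sxy = Σxy − (Σx)(Σy)/n = 3965.6 − 3482.625 = 482.975
Syy = Σy² − (Σy)²/n = 126 − 112.5 = 13.5
b = Sxy/Sxx = 482.975/30255.88875 = 0.015963
SSE = Syy − b·Sxy = 13.5 − 0.015963·482.975 = 5.790266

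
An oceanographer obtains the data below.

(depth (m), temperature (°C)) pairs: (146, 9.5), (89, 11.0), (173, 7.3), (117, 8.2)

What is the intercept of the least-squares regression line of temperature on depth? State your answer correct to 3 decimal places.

13.544

n = 4, Σx = 525, Σy = 36, Σxy = 4588.3, Σx² = 72855
Sxx = Σx² − (Σx)²/n = 72855 − 68906.25 = 3948.75
Sxy = Σxy − (Σx)(Σy)/n = 4588.3 − 4725 = -136.7
b = Sxy/Sxx = -136.7/3948.75 = -0.034619
a = ȳ − b·x̄ = 9 − (-0.034619)·131.25 = 13.543685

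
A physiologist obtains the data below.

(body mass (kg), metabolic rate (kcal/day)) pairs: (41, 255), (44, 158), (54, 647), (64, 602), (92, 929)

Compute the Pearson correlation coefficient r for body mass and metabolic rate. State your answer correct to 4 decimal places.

0.9132

n = 5, Σx = 295, Σy = 2591, Σxy = 176341, Σx² = 19093, Σy² = 1734043
Sxx = Σx² − (Σx)²/n = 19093 − 17405 = 1688
Sxy = Σxy − (Σx)(Σy)/n = 176341 − 152869 = 23472
Syy = Σy² − (Σy)²/n = 1734043 − 1342656.2 = 391386.8
r = Sxy/√(Sxx·Syy) = 23472/√(660660918.4) = 23472/25703.325046 = 0.913189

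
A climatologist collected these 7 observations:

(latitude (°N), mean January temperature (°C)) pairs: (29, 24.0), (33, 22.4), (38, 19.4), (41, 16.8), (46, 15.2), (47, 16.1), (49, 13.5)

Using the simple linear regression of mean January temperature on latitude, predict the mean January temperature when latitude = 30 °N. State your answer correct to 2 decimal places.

n = 7, Σx = 283, Σy = 127.4, Σxy = 4978.6, Σx² = 11781
Sxx = Σx² − (Σx)²/n = 11781 − 11441.285714 = 339.714286
Sxy = Σxy − (Σx)(Σy)/n = 4978.6 − 5150.6 = -172
b = Sxy/Sxx = -172/339.714286 = -0.506308
a = ȳ − b·x̄ = 18.2 − (-0.506308)·40.428571 = 38.669302
ŷ(30) = a + b·30 = 38.669302 + (-0.506308)·30 = 23.480067

23.48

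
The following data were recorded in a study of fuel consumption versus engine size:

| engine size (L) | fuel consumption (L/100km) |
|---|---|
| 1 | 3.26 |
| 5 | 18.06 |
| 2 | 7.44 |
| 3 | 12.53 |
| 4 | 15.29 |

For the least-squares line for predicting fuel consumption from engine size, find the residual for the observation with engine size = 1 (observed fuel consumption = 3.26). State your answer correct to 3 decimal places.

n = 5, Σx = 15, Σy = 56.58, Σxy = 207.19, Σx² = 55
Sxx = Σx² − (Σx)²/n = 55 − 45 = 10
Sxy = Σxy − (Σx)(Σy)/n = 207.19 − 169.74 = 37.45
b = Sxy/Sxx = 37.45/10 = 3.745
a = ȳ − b·x̄ = 11.316 − 3.745·3 = 0.081
ŷ(1) = 0.081 + 3.745·1 = 3.826
residual = y − ŷ = 3.26 − 3.826 = -0.566

-0.566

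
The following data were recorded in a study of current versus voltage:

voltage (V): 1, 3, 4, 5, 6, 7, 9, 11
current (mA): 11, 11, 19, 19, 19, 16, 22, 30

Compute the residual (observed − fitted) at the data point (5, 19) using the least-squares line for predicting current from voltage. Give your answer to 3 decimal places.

n = 8, Σx = 46, Σy = 147, Σxy = 969, Σx² = 338
Sxx = Σx² − (Σx)²/n = 338 − 264.5 = 73.5
Sxy = Σxy − (Σx)(Σy)/n = 969 − 845.25 = 123.75
b = Sxy/Sxx = 123.75/73.5 = 1.683673
a = ȳ − b·x̄ = 18.375 − 1.683673·5.75 = 8.693878
ŷ(5) = 8.693878 + 1.683673·5 = 17.112245
residual = y − ŷ = 19 − 17.112245 = 1.887755

1.888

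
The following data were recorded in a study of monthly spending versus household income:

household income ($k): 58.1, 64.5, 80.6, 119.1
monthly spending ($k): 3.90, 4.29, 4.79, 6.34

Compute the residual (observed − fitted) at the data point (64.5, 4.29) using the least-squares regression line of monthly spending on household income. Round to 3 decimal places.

n = 4, Σx = 322.3, Σy = 19.32, Σxy = 1644.463, Σx² = 28217.03
Sxx = Σx² − (Σx)²/n = 28217.03 − 25969.3225 = 2247.7075
Sxy = Σxy − (Σx)(Σy)/n = 1644.463 − 1556.709 = 87.754
b = Sxy/Sxx = 87.754/2247.7075 = 0.039042
a = ȳ − b·x̄ = 4.83 − 0.039042·80.575 = 1.684227
ŷ(64.5) = 1.684227 + 0.039042·64.5 = 4.202407
residual = y − ŷ = 4.29 − 4.202407 = 0.087593

0.088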